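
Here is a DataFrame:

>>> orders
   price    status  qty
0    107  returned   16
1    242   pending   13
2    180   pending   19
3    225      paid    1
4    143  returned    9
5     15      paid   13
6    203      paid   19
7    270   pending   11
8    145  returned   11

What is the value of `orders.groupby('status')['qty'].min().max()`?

11

group by status, min of qty:
status
paid         1
pending     11
returned     9
Name: qty, dtype: int64
The max of the resulting series is 11.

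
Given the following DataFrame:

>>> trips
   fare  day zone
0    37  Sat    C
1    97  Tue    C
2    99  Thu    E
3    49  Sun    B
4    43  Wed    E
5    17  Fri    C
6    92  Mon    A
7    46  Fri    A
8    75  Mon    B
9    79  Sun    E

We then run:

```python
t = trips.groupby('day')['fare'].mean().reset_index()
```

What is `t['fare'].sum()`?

group by day, mean of fare:
day
Fri    31.5
Mon    83.5
Sat    37.0
Sun    64.0
Thu    99.0
Tue    97.0
Wed    43.0
Name: fare, dtype: float64
reset_index():
   day  fare
0  Fri  31.5
1  Mon  83.5
2  Sat  37.0
3  Sun  64.0
4  Thu  99.0
5  Tue  97.0
6  Wed  43.0

455.0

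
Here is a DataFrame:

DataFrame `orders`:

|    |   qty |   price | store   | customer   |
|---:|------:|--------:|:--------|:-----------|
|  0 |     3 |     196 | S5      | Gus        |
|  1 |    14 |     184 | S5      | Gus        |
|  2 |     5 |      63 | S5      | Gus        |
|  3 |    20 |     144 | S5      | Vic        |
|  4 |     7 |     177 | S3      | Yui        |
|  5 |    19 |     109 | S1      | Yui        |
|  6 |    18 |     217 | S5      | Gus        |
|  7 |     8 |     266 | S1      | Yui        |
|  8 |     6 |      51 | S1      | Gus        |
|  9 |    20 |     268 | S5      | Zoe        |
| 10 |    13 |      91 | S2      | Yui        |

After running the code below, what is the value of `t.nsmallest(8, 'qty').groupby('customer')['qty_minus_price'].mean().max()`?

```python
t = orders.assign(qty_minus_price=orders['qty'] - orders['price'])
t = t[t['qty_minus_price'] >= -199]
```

add column qty_minus_price = orders['qty'] - orders['price']:
    qty  price store customer  qty_minus_price
0     3    196    S5      Gus             -193
1    14    184    S5      Gus             -170
2     5     63    S5      Gus              -58
3    20    144    S5      Vic             -124
4     7    177    S3      Yui             -170
5    19    109    S1      Yui              -90
6    18    217    S5      Gus             -199
7     8    266    S1      Yui             -258
8     6     51    S1      Gus              -45
9    20    268    S5      Zoe             -248
10   13     91    S2      Yui              -78
filter rows where qty_minus_price >= -199:
    qty  price store customer  qty_minus_price
0     3    196    S5      Gus             -193
1    14    184    S5      Gus             -170
2     5     63    S5      Gus              -58
3    20    144    S5      Vic             -124
4     7    177    S3      Yui             -170
5    19    109    S1      Yui              -90
6    18    217    S5      Gus             -199
8     6     51    S1      Gus              -45
10   13     91    S2      Yui              -78
take 8 rows with smallest qty:
    qty  price store customer  qty_minus_price
0     3    196    S5      Gus             -193
2     5     63    S5      Gus              -58
8     6     51    S1      Gus              -45
4     7    177    S3      Yui             -170
10   13     91    S2      Yui              -78
1    14    184    S5      Gus             -170
6    18    217    S5      Gus             -199
5    19    109    S1      Yui              -90
group by customer, mean of qty_minus_price:
customer
Gus   -133.000000
Yui   -112.666667
Name: qty_minus_price, dtype: float64
Reading off the max of the resulting series, we get -112.666666667.

-112.666666667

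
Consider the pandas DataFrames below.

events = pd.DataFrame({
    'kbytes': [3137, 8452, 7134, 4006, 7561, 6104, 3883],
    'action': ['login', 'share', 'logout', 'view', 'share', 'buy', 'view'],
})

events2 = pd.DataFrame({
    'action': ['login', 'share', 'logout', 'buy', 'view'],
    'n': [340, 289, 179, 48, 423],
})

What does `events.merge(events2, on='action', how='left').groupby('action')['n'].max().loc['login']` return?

merge on 'action' (how='left') → 7 rows:
   kbytes  action    n
0    3137   login  340
1    8452   share  289
2    7134  logout  179
3    4006    view  423
4    7561   share  289
5    6104     buy   48
6    3883    view  423
group by action, max of n:
action
buy        48
login     340
logout    179
share     289
view      423
Name: n, dtype: int64
Reading off the value at index 'login', we get 340.

340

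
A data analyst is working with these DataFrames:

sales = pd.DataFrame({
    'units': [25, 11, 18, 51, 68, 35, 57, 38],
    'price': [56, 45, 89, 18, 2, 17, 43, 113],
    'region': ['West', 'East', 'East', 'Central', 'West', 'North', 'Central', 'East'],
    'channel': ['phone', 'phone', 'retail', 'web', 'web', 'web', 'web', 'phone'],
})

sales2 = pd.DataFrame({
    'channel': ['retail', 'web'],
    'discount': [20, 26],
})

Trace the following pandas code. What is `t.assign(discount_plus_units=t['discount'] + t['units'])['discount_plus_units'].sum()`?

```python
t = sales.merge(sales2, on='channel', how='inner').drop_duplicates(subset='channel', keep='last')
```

121

merge on 'channel' (how='inner') → 5 rows:
   units  price   region channel  discount
0     18     89     East  retail        20
1     51     18  Central     web        26
2     68      2     West     web        26
3     35     17    North     web        26
4     57     43  Central     web        26
drop duplicate channel (keep=last):
   units  price   region channel  discount
0     18     89     East  retail        20
4     57     43  Central     web        26
add column discount_plus_units = t['discount'] + t['units']:
   units  price   region channel  discount  discount_plus_units
0     18     89     East  retail        20                   38
4     57     43  Central     web        26                   83
Reading off the sum of column 'discount_plus_units', we get 121.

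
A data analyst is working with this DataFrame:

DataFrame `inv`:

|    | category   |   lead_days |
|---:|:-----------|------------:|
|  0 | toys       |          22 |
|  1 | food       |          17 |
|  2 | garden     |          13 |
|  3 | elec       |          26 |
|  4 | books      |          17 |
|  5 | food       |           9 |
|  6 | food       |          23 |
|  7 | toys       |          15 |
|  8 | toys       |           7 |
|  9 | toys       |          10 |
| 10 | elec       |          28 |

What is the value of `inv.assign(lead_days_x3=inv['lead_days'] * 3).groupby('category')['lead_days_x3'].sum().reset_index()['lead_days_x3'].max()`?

162

add column lead_days_x3 = inv['lead_days'] * 3:
   category  lead_days  lead_days_x3
0      toys         22            66
1      food         17            51
2    garden         13            39
3      elec         26            78
4     books         17            51
5      food          9            27
6      food         23            69
7      toys         15            45
8      toys          7            21
9      toys         10            30
10     elec         28            84
group by category, sum of lead_days_x3:
category
books      51
elec      162
food      147
garden     39
toys      162
Name: lead_days_x3, dtype: int64
reset_index():
  category  lead_days_x3
0    books            51
1     elec           162
2     food           147
3   garden            39
4     toys           162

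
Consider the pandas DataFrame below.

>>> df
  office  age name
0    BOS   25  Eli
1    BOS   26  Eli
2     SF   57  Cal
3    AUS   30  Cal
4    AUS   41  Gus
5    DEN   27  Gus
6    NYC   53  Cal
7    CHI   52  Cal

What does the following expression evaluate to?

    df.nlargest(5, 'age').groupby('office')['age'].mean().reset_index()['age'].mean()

take 5 rows with largest age:
  office  age name
2     SF   57  Cal
6    NYC   53  Cal
7    CHI   52  Cal
4    AUS   41  Gus
3    AUS   30  Cal
group by office, mean of age:
office
AUS    35.5
CHI    52.0
NYC    53.0
SF     57.0
Name: age, dtype: float64
reset_index():
  office   age
0    AUS  35.5
1    CHI  52.0
2    NYC  53.0
3     SF  57.0

49.375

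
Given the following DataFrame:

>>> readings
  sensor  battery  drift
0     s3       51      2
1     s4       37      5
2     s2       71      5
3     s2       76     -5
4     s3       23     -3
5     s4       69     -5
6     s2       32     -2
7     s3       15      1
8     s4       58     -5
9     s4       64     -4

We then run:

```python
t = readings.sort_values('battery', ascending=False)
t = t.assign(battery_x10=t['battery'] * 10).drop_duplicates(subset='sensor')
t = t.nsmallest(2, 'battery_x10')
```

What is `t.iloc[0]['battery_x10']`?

sort by battery descending:
  sensor  battery  drift
3     s2       76     -5
2     s2       71      5
5     s4       69     -5
9     s4       64     -4
8     s4       58     -5
0     s3       51      2
1     s4       37      5
6     s2       32     -2
4     s3       23     -3
7     s3       15      1
add column battery_x10 = t['battery'] * 10:
  sensor  battery  drift  battery_x10
3     s2       76     -5          760
2     s2       71      5          710
5     s4       69     -5          690
9     s4       64     -4          640
8     s4       58     -5          580
0     s3       51      2          510
1     s4       37      5          370
6     s2       32     -2          320
4     s3       23     -3          230
7     s3       15      1          150
drop duplicate sensor (keep=first):
  sensor  battery  drift  battery_x10
3     s2       76     -5          760
5     s4       69     -5          690
0     s3       51      2          510
take 2 rows with smallest battery_x10:
  sensor  battery  drift  battery_x10
0     s3       51      2          510
5     s4       69     -5          690
Then the value at position 0, column 'battery_x10': 510

510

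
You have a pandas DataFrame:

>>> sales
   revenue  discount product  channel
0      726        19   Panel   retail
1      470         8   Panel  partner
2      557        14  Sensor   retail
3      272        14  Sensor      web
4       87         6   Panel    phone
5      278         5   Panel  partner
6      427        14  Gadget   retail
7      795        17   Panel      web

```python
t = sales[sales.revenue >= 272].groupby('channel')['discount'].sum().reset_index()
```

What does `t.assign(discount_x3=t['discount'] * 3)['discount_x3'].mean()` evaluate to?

filter rows where revenue >= 272:
   revenue  discount product  channel
0      726        19   Panel   retail
1      470         8   Panel  partner
2      557        14  Sensor   retail
3      272        14  Sensor      web
5      278         5   Panel  partner
6      427        14  Gadget   retail
7      795        17   Panel      web
group by channel, sum of discount:
channel
partner    13
retail     47
web        31
Name: discount, dtype: int64
reset_index():
   channel  discount
0  partner        13
1   retail        47
2      web        31
add column discount_x3 = t['discount'] * 3:
   channel  discount  discount_x3
0  partner        13           39
1   retail        47          141
2      web        31           93
So mean() = 91.0.

91.0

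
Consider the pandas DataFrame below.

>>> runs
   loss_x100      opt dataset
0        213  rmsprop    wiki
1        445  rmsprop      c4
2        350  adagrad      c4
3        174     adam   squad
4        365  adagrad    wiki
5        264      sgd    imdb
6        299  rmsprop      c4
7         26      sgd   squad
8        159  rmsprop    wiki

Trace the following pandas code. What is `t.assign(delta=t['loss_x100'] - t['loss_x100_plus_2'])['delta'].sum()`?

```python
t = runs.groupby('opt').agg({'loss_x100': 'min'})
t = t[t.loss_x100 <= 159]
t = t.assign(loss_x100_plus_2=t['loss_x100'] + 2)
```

group by opt, min of loss_x100:
         loss_x100
opt               
adagrad        350
adam           174
rmsprop        159
sgd             26
filter rows where loss_x100 <= 159:
         loss_x100
opt               
rmsprop        159
sgd             26
add column loss_x100_plus_2 = t['loss_x100'] + 2:
         loss_x100  loss_x100_plus_2
opt                                 
rmsprop        159               161
sgd             26                28
add column delta = t['loss_x100'] - t['loss_x100_plus_2']:
         loss_x100  loss_x100_plus_2  delta
opt                                        
rmsprop        159               161     -2
sgd             26                28     -2

-4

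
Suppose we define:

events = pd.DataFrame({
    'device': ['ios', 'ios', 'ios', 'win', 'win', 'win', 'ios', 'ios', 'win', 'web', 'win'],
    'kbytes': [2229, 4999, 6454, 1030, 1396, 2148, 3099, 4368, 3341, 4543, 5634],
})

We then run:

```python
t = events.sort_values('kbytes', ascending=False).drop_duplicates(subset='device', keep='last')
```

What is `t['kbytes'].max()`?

sort by kbytes descending:
   device  kbytes
2     ios    6454
10    win    5634
1     ios    4999
9     web    4543
7     ios    4368
8     win    3341
6     ios    3099
0     ios    2229
5     win    2148
4     win    1396
3     win    1030
drop duplicate device (keep=last):
  device  kbytes
9    web    4543
0    ios    2229
3    win    1030

4543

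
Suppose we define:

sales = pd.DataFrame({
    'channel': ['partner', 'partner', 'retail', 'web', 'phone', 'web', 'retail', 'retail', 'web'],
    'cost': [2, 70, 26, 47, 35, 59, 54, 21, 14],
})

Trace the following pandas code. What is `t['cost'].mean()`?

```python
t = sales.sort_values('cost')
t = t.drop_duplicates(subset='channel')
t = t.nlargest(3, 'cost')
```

23.3333333333

sort by cost:
   channel  cost
0  partner     2
8      web    14
7   retail    21
2   retail    26
4    phone    35
3      web    47
6   retail    54
5      web    59
1  partner    70
drop duplicate channel (keep=first):
   channel  cost
0  partner     2
8      web    14
7   retail    21
4    phone    35
take 3 rows with largest cost:
  channel  cost
4   phone    35
7  retail    21
8     web    14
So mean() = 23.3333333333.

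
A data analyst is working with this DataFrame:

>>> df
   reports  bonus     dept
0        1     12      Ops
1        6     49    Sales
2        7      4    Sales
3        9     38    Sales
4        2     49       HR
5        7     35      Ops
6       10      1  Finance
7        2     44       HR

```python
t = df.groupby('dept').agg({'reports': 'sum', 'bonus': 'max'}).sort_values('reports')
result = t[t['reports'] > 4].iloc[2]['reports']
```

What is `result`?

22

group by dept: sum(reports), max(bonus):
         reports  bonus
dept                   
Finance       10      1
HR             4     49
Ops            8     35
Sales         22     49
sort by reports:
         reports  bonus
dept                   
HR             4     49
Ops            8     35
Finance       10      1
Sales         22     49
filter rows where reports > 4:
         reports  bonus
dept                   
Ops            8     35
Finance       10      1
Sales         22     49
value at position 2, column 'reports' → 22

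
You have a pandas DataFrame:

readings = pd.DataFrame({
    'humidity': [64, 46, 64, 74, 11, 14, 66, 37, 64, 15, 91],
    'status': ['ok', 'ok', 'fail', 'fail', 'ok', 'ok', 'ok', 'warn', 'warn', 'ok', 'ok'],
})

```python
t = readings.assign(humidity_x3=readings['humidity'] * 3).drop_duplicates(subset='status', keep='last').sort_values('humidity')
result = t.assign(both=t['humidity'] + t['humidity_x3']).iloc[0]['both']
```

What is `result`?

add column humidity_x3 = readings['humidity'] * 3:
    humidity status  humidity_x3
0         64     ok          192
1         46     ok          138
2         64   fail          192
3         74   fail          222
4         11     ok           33
5         14     ok           42
6         66     ok          198
7         37   warn          111
8         64   warn          192
9         15     ok           45
10        91     ok          273
drop duplicate status (keep=last):
    humidity status  humidity_x3
3         74   fail          222
8         64   warn          192
10        91     ok          273
sort by humidity:
    humidity status  humidity_x3
8         64   warn          192
3         74   fail          222
10        91     ok          273
add column both = t['humidity'] + t['humidity_x3']:
    humidity status  humidity_x3  both
8         64   warn          192   256
3         74   fail          222   296
10        91     ok          273   364
Taking the value at position 0, column 'both' gives 256.

256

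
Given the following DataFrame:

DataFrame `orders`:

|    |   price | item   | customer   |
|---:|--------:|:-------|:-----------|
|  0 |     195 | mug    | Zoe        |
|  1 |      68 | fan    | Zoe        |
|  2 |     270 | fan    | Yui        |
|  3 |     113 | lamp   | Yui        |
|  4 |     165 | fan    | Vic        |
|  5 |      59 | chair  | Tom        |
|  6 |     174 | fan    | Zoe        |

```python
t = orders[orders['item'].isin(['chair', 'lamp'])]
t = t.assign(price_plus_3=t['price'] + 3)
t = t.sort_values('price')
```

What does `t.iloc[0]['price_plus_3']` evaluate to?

filter rows where item in ['chair', 'lamp']:
   price   item customer
3    113   lamp      Yui
5     59  chair      Tom
add column price_plus_3 = t['price'] + 3:
   price   item customer  price_plus_3
3    113   lamp      Yui           116
5     59  chair      Tom            62
sort by price:
   price   item customer  price_plus_3
5     59  chair      Tom            62
3    113   lamp      Yui           116
Then the value at position 0, column 'price_plus_3': 62

62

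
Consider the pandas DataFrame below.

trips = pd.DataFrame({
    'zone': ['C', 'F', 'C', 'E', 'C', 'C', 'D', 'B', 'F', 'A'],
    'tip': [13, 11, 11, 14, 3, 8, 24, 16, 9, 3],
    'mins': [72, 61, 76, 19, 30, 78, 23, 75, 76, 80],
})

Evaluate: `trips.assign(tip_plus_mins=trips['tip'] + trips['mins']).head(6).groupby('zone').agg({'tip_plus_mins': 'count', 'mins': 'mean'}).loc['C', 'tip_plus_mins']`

add column tip_plus_mins = trips['tip'] + trips['mins']:
  zone  tip  mins  tip_plus_mins
0    C   13    72             85
1    F   11    61             72
2    C   11    76             87
3    E   14    19             33
4    C    3    30             33
5    C    8    78             86
6    D   24    23             47
7    B   16    75             91
8    F    9    76             85
9    A    3    80             83
take first 6 rows:
  zone  tip  mins  tip_plus_mins
0    C   13    72             85
1    F   11    61             72
2    C   11    76             87
3    E   14    19             33
4    C    3    30             33
5    C    8    78             86
group by zone: count(tip_plus_mins), mean(mins):
      tip_plus_mins  mins
zone                     
C                 4  64.0
E                 1  19.0
F                 1  61.0

4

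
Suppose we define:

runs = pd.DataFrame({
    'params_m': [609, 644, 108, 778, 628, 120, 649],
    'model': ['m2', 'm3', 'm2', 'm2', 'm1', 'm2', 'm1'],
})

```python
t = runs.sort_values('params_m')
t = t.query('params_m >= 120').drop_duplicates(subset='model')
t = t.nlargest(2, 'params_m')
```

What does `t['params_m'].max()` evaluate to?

644

sort by params_m:
   params_m model
2       108    m2
5       120    m2
0       609    m2
4       628    m1
1       644    m3
6       649    m1
3       778    m2
filter rows where params_m >= 120:
   params_m model
5       120    m2
0       609    m2
4       628    m1
1       644    m3
6       649    m1
3       778    m2
drop duplicate model (keep=first):
   params_m model
5       120    m2
4       628    m1
1       644    m3
take 2 rows with largest params_m:
   params_m model
1       644    m3
4       628    m1
Hence 644.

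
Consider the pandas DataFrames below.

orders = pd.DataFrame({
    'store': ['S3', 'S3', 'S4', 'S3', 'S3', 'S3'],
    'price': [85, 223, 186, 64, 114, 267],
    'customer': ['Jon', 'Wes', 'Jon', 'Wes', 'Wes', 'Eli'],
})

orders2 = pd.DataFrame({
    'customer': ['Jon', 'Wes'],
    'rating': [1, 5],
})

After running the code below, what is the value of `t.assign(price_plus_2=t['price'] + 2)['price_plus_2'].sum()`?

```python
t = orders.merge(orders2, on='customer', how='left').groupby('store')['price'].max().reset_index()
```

merge on 'customer' (how='left') → 6 rows:
  store  price customer  rating
0    S3     85      Jon     1.0
1    S3    223      Wes     5.0
2    S4    186      Jon     1.0
3    S3     64      Wes     5.0
4    S3    114      Wes     5.0
5    S3    267      Eli     NaN
group by store, max of price:
store
S3    267
S4    186
Name: price, dtype: int64
reset_index():
  store  price
0    S3    267
1    S4    186
add column price_plus_2 = t['price'] + 2:
  store  price  price_plus_2
0    S3    267           269
1    S4    186           188

457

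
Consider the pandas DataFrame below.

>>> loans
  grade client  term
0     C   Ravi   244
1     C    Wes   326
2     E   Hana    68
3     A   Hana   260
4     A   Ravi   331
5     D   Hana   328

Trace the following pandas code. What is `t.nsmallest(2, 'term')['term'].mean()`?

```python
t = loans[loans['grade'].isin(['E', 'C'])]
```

filter rows where grade in ['E', 'C']:
  grade client  term
0     C   Ravi   244
1     C    Wes   326
2     E   Hana    68
take 2 rows with smallest term:
  grade client  term
2     E   Hana    68
0     C   Ravi   244
So mean() = 156.0.

156.0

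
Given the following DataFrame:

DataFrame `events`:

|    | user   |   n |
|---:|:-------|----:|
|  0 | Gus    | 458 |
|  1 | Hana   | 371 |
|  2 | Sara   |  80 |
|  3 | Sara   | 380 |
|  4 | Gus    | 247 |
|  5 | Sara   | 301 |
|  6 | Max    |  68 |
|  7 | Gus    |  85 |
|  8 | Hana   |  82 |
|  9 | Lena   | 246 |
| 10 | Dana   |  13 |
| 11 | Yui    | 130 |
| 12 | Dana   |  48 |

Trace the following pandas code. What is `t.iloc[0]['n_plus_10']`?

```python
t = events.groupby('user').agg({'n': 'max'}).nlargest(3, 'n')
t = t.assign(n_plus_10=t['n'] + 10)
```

468

group by user, max of n:
        n
user     
Dana   48
Gus   458
Hana  371
Lena  246
Max    68
Sara  380
Yui   130
take 3 rows with largest n:
        n
user     
Gus   458
Sara  380
Hana  371
add column n_plus_10 = t['n'] + 10:
        n  n_plus_10
user                
Gus   458        468
Sara  380        390
Hana  371        381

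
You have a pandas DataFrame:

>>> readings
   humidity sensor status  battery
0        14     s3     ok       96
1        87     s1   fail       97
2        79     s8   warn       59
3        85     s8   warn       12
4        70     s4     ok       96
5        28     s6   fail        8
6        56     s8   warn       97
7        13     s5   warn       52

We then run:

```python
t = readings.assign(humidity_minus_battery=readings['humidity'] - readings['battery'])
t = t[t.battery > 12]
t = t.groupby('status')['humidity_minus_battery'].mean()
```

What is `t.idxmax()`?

fail

add column humidity_minus_battery = readings['humidity'] - readings['battery']:
   humidity sensor status  battery  humidity_minus_battery
0        14     s3     ok       96                     -82
1        87     s1   fail       97                     -10
2        79     s8   warn       59                      20
3        85     s8   warn       12                      73
4        70     s4     ok       96                     -26
5        28     s6   fail        8                      20
6        56     s8   warn       97                     -41
7        13     s5   warn       52                     -39
filter rows where battery > 12:
   humidity sensor status  battery  humidity_minus_battery
0        14     s3     ok       96                     -82
1        87     s1   fail       97                     -10
2        79     s8   warn       59                      20
4        70     s4     ok       96                     -26
6        56     s8   warn       97                     -41
7        13     s5   warn       52                     -39
group by status, mean of humidity_minus_battery:
status
fail   -10.0
ok     -54.0
warn   -20.0
Name: humidity_minus_battery, dtype: float64
So idxmax() = fail.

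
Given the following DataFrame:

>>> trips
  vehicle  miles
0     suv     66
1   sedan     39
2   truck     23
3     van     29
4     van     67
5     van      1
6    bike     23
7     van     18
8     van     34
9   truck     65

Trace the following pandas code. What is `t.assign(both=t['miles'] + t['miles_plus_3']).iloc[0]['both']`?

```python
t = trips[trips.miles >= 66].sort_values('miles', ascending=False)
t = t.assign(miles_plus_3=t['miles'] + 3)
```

filter rows where miles >= 66:
  vehicle  miles
0     suv     66
4     van     67
sort by miles descending:
  vehicle  miles
4     van     67
0     suv     66
add column miles_plus_3 = t['miles'] + 3:
  vehicle  miles  miles_plus_3
4     van     67            70
0     suv     66            69
add column both = t['miles'] + t['miles_plus_3']:
  vehicle  miles  miles_plus_3  both
4     van     67            70   137
0     suv     66            69   135

137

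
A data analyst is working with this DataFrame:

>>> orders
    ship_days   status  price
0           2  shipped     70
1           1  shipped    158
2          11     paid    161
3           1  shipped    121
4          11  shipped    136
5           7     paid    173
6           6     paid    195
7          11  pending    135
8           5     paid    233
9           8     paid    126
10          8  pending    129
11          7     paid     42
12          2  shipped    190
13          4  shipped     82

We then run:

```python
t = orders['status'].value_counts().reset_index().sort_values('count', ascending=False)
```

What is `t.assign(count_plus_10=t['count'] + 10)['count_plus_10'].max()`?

value_counts of status:
status
shipped    6
paid       6
pending    2
Name: count, dtype: int64
reset_index():
    status  count
0  shipped      6
1     paid      6
2  pending      2
sort by count descending:
    status  count
0  shipped      6
1     paid      6
2  pending      2
add column count_plus_10 = t['count'] + 10:
    status  count  count_plus_10
0  shipped      6             16
1     paid      6             16
2  pending      2             12
Taking the max of column 'count_plus_10' gives 16.

16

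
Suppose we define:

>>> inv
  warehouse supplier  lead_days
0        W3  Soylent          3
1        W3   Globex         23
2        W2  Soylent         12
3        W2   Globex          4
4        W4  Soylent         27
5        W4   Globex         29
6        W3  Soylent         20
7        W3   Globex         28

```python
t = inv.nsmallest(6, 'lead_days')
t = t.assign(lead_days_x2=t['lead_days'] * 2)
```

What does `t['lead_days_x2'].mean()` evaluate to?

take 6 rows with smallest lead_days:
  warehouse supplier  lead_days
0        W3  Soylent          3
3        W2   Globex          4
2        W2  Soylent         12
6        W3  Soylent         20
1        W3   Globex         23
4        W4  Soylent         27
add column lead_days_x2 = t['lead_days'] * 2:
  warehouse supplier  lead_days  lead_days_x2
0        W3  Soylent          3             6
3        W2   Globex          4             8
2        W2  Soylent         12            24
6        W3  Soylent         20            40
1        W3   Globex         23            46
4        W4  Soylent         27            54
Hence 29.6666666667.

29.6666666667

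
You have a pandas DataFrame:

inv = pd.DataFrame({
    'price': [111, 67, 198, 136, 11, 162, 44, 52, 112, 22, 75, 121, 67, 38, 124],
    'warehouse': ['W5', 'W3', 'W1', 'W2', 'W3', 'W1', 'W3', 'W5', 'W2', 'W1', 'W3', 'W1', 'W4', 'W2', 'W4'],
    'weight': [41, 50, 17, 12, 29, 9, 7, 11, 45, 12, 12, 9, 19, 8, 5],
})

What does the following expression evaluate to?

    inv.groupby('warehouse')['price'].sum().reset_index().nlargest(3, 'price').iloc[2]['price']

group by warehouse, sum of price:
warehouse
W1    503
W2    286
W3    197
W4    191
W5    163
Name: price, dtype: int64
reset_index():
  warehouse  price
0        W1    503
1        W2    286
2        W3    197
3        W4    191
4        W5    163
take 3 rows with largest price:
  warehouse  price
0        W1    503
1        W2    286
2        W3    197
Hence 197.

197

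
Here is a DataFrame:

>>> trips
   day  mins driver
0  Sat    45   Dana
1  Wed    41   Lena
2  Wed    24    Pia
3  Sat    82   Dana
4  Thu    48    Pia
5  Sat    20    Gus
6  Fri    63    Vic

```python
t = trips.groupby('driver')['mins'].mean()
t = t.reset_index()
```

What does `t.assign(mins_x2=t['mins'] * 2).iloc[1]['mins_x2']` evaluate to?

group by driver, mean of mins:
driver
Dana    63.5
Gus     20.0
Lena    41.0
Pia     36.0
Vic     63.0
Name: mins, dtype: float64
reset_index():
  driver  mins
0   Dana  63.5
1    Gus  20.0
2   Lena  41.0
3    Pia  36.0
4    Vic  63.0
add column mins_x2 = t['mins'] * 2:
  driver  mins  mins_x2
0   Dana  63.5    127.0
1    Gus  20.0     40.0
2   Lena  41.0     82.0
3    Pia  36.0     72.0
4    Vic  63.0    126.0
Then the value at position 1, column 'mins_x2': 40.0

40.0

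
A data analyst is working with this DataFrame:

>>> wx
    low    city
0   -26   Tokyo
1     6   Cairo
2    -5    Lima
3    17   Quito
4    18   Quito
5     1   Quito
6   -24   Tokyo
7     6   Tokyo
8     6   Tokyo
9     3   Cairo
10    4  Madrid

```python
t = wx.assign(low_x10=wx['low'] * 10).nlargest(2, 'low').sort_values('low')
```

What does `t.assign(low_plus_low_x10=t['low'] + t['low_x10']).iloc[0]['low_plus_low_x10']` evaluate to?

187

add column low_x10 = wx['low'] * 10:
    low    city  low_x10
0   -26   Tokyo     -260
1     6   Cairo       60
2    -5    Lima      -50
3    17   Quito      170
4    18   Quito      180
5     1   Quito       10
6   -24   Tokyo     -240
7     6   Tokyo       60
8     6   Tokyo       60
9     3   Cairo       30
10    4  Madrid       40
take 2 rows with largest low:
   low   city  low_x10
4   18  Quito      180
3   17  Quito      170
sort by low:
   low   city  low_x10
3   17  Quito      170
4   18  Quito      180
add column low_plus_low_x10 = t['low'] + t['low_x10']:
   low   city  low_x10  low_plus_low_x10
3   17  Quito      170               187
4   18  Quito      180               198
Reading off the value at position 0, column 'low_plus_low_x10', we get 187.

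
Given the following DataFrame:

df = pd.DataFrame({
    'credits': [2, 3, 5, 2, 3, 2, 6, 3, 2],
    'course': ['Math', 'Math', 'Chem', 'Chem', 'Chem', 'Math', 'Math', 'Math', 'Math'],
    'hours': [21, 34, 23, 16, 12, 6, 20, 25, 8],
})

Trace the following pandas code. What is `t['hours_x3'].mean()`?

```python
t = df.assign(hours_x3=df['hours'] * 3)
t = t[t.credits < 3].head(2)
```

55.5

add column hours_x3 = df['hours'] * 3:
   credits course  hours  hours_x3
0        2   Math     21        63
1        3   Math     34       102
2        5   Chem     23        69
3        2   Chem     16        48
4        3   Chem     12        36
5        2   Math      6        18
6        6   Math     20        60
7        3   Math     25        75
8        2   Math      8        24
filter rows where credits < 3:
   credits course  hours  hours_x3
0        2   Math     21        63
3        2   Chem     16        48
5        2   Math      6        18
8        2   Math      8        24
take first 2 rows:
   credits course  hours  hours_x3
0        2   Math     21        63
3        2   Chem     16        48
So mean() = 55.5.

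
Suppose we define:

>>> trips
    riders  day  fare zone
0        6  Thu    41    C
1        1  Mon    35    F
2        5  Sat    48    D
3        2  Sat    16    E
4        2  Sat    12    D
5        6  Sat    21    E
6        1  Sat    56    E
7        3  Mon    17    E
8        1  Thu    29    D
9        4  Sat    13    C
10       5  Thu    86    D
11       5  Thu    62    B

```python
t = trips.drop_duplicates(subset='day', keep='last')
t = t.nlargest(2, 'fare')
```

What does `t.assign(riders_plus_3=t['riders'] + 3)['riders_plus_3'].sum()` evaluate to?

14

drop duplicate day (keep=last):
    riders  day  fare zone
7        3  Mon    17    E
9        4  Sat    13    C
11       5  Thu    62    B
take 2 rows with largest fare:
    riders  day  fare zone
11       5  Thu    62    B
7        3  Mon    17    E
add column riders_plus_3 = t['riders'] + 3:
    riders  day  fare zone  riders_plus_3
11       5  Thu    62    B              8
7        3  Mon    17    E              6
Taking the sum of column 'riders_plus_3' gives 14.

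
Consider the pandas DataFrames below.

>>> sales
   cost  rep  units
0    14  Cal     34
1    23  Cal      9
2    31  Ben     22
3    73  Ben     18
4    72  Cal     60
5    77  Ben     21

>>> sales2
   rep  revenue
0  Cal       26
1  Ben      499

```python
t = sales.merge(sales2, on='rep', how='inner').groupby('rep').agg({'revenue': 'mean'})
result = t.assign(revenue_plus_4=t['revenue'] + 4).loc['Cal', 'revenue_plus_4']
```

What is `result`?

30.0

merge on 'rep' (how='inner') → 6 rows:
   cost  rep  units  revenue
0    14  Cal     34       26
1    23  Cal      9       26
2    31  Ben     22      499
3    73  Ben     18      499
4    72  Cal     60       26
5    77  Ben     21      499
group by rep, mean of revenue:
     revenue
rep         
Ben    499.0
Cal     26.0
add column revenue_plus_4 = t['revenue'] + 4:
     revenue  revenue_plus_4
rep                         
Ben    499.0           503.0
Cal     26.0            30.0
Finally, value at row 'Cal', column 'revenue_plus_4' = 30.0.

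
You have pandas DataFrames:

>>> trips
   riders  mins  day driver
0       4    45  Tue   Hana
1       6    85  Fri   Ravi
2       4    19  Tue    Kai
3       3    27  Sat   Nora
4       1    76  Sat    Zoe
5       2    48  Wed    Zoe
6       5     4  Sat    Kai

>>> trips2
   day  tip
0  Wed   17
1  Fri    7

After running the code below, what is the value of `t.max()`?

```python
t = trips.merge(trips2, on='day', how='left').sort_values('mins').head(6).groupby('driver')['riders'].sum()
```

merge on 'day' (how='left') → 7 rows:
   riders  mins  day driver   tip
0       4    45  Tue   Hana   NaN
1       6    85  Fri   Ravi   7.0
2       4    19  Tue    Kai   NaN
3       3    27  Sat   Nora   NaN
4       1    76  Sat    Zoe   NaN
5       2    48  Wed    Zoe  17.0
6       5     4  Sat    Kai   NaN
sort by mins:
   riders  mins  day driver   tip
6       5     4  Sat    Kai   NaN
2       4    19  Tue    Kai   NaN
3       3    27  Sat   Nora   NaN
0       4    45  Tue   Hana   NaN
5       2    48  Wed    Zoe  17.0
4       1    76  Sat    Zoe   NaN
1       6    85  Fri   Ravi   7.0
take first 6 rows:
   riders  mins  day driver   tip
6       5     4  Sat    Kai   NaN
2       4    19  Tue    Kai   NaN
3       3    27  Sat   Nora   NaN
0       4    45  Tue   Hana   NaN
5       2    48  Wed    Zoe  17.0
4       1    76  Sat    Zoe   NaN
group by driver, sum of riders:
driver
Hana    4
Kai     9
Nora    3
Zoe     3
Name: riders, dtype: int64

9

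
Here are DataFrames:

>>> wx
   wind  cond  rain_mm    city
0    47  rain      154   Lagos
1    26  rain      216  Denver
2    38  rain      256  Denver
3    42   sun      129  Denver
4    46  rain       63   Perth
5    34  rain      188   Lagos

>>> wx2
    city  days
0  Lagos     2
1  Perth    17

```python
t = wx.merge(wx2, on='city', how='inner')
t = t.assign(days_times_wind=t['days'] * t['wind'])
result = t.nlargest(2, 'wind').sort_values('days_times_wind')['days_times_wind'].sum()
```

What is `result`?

merge on 'city' (how='inner') → 3 rows:
   wind  cond  rain_mm   city  days
0    47  rain      154  Lagos     2
1    46  rain       63  Perth    17
2    34  rain      188  Lagos     2
add column days_times_wind = t['days'] * t['wind']:
   wind  cond  rain_mm   city  days  days_times_wind
0    47  rain      154  Lagos     2               94
1    46  rain       63  Perth    17              782
2    34  rain      188  Lagos     2               68
take 2 rows with largest wind:
   wind  cond  rain_mm   city  days  days_times_wind
0    47  rain      154  Lagos     2               94
1    46  rain       63  Perth    17              782
sort by days_times_wind:
   wind  cond  rain_mm   city  days  days_times_wind
0    47  rain      154  Lagos     2               94
1    46  rain       63  Perth    17              782
Taking the sum of column 'days_times_wind' gives 876.

876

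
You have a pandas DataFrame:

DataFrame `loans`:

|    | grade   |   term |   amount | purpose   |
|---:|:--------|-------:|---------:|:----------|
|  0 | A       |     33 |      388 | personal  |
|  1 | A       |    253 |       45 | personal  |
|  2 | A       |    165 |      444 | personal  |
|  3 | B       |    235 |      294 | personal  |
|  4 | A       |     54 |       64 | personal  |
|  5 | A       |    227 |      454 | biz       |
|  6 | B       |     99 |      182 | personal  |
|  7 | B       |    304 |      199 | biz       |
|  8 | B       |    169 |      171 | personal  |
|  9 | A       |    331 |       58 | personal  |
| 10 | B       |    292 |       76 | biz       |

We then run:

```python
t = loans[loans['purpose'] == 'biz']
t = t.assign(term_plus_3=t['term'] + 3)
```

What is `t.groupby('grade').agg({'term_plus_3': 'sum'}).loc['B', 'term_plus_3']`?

filter rows where purpose == 'biz':
   grade  term  amount purpose
5      A   227     454     biz
7      B   304     199     biz
10     B   292      76     biz
add column term_plus_3 = t['term'] + 3:
   grade  term  amount purpose  term_plus_3
5      A   227     454     biz          230
7      B   304     199     biz          307
10     B   292      76     biz          295
group by grade, sum of term_plus_3:
       term_plus_3
grade             
A              230
B              602

602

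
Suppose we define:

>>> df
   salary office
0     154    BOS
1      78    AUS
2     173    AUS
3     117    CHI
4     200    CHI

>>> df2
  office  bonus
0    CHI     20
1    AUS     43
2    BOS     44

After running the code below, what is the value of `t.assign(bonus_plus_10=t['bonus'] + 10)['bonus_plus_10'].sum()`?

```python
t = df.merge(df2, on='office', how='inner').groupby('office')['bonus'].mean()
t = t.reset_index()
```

137.0

merge on 'office' (how='inner') → 5 rows:
   salary office  bonus
0     154    BOS     44
1      78    AUS     43
2     173    AUS     43
3     117    CHI     20
4     200    CHI     20
group by office, mean of bonus:
office
AUS    43.0
BOS    44.0
CHI    20.0
Name: bonus, dtype: float64
reset_index():
  office  bonus
0    AUS   43.0
1    BOS   44.0
2    CHI   20.0
add column bonus_plus_10 = t['bonus'] + 10:
  office  bonus  bonus_plus_10
0    AUS   43.0           53.0
1    BOS   44.0           54.0
2    CHI   20.0           30.0
Hence 137.0.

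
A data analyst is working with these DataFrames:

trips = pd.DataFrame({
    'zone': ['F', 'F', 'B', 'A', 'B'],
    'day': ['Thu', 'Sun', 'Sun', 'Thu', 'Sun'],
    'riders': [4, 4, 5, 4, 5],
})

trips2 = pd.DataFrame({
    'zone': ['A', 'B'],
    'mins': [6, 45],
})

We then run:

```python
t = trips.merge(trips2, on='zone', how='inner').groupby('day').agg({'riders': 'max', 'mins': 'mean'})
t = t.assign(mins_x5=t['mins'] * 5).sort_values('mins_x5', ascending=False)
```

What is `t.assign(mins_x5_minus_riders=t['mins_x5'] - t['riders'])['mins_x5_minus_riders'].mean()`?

merge on 'zone' (how='inner') → 3 rows:
  zone  day  riders  mins
0    B  Sun       5    45
1    A  Thu       4     6
2    B  Sun       5    45
group by day: max(riders), mean(mins):
     riders  mins
day              
Sun       5  45.0
Thu       4   6.0
add column mins_x5 = t['mins'] * 5:
     riders  mins  mins_x5
day                       
Sun       5  45.0    225.0
Thu       4   6.0     30.0
sort by mins_x5 descending:
     riders  mins  mins_x5
day                       
Sun       5  45.0    225.0
Thu       4   6.0     30.0
add column mins_x5_minus_riders = t['mins_x5'] - t['riders']:
     riders  mins  mins_x5  mins_x5_minus_riders
day                                             
Sun       5  45.0    225.0                 220.0
Thu       4   6.0     30.0                  26.0
Hence 123.0.

123.0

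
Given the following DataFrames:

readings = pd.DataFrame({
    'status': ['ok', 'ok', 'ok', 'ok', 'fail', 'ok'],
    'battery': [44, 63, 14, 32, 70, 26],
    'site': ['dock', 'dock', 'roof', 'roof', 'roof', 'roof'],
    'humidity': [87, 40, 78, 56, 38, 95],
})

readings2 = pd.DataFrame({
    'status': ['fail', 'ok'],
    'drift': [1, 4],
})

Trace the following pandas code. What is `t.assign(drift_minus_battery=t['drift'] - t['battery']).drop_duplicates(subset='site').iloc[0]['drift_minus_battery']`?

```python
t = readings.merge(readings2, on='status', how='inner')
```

merge on 'status' (how='inner') → 6 rows:
  status  battery  site  humidity  drift
0     ok       44  dock        87      4
1     ok       63  dock        40      4
2     ok       14  roof        78      4
3     ok       32  roof        56      4
4   fail       70  roof        38      1
5     ok       26  roof        95      4
add column drift_minus_battery = t['drift'] - t['battery']:
  status  battery  site  humidity  drift  drift_minus_battery
0     ok       44  dock        87      4                  -40
1     ok       63  dock        40      4                  -59
2     ok       14  roof        78      4                  -10
3     ok       32  roof        56      4                  -28
4   fail       70  roof        38      1                  -69
5     ok       26  roof        95      4                  -22
drop duplicate site (keep=first):
  status  battery  site  humidity  drift  drift_minus_battery
0     ok       44  dock        87      4                  -40
2     ok       14  roof        78      4                  -10
value at position 0, column 'drift_minus_battery' → -40

-40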